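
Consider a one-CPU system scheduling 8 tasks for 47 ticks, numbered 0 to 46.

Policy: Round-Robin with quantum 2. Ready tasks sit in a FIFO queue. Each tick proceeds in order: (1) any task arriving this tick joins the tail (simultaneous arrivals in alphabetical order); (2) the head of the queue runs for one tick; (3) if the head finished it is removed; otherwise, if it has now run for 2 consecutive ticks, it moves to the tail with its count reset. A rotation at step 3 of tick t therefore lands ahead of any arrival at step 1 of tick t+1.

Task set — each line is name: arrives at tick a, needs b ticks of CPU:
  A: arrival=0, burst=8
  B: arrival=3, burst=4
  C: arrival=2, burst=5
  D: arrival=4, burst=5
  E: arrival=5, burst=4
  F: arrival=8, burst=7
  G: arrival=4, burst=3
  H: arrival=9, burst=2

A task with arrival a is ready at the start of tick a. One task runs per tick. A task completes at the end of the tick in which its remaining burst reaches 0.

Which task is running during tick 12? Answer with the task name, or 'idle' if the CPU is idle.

running at tick 12 = G

t=0: queue=[A] q_used=0 → run A
t=1: queue=[A] q_used=1 → run A
t=2: queue=[A,C] q_used=0 → run A
t=3: queue=[A,C,B] q_used=1 → run A
t=4: queue=[C,B,A,D,G] q_used=0 → run C
t=5: queue=[C,B,A,D,G,E] q_used=1 → run C
t=6: queue=[B,A,D,G,E,C] q_used=0 → run B
t=7: queue=[B,A,D,G,E,C] q_used=1 → run B
t=8: queue=[A,D,G,E,C,B,F] q_used=0 → run A
t=9: queue=[A,D,G,E,C,B,F,H] q_used=1 → run A
t=10: queue=[D,G,E,C,B,F,H,A] q_used=0 → run D
t=11: queue=[D,G,E,C,B,F,H,A] q_used=1 → run D
t=12: queue=[G,E,C,B,F,H,A,D] q_used=0 → run G
t=13: queue=[G,E,C,B,F,H,A,D] q_used=1 → run G
t=14: queue=[E,C,B,F,H,A,D,G] q_used=0 → run E
t=15: queue=[E,C,B,F,H,A,D,G] q_used=1 → run E
t=16: queue=[C,B,F,H,A,D,G,E] q_used=0 → run C
t=17: queue=[C,B,F,H,A,D,G,E] q_used=1 → run C
t=18: queue=[B,F,H,A,D,G,E,C] q_used=0 → run B
t=19: queue=[B,F,H,A,D,G,E,C] q_used=1 → run B
t=20: queue=[F,H,A,D,G,E,C] q_used=0 → run F
t=21: queue=[F,H,A,D,G,E,C] q_used=1 → run F
t=22: queue=[H,A,D,G,E,C,F] q_used=0 → run H
t=23: queue=[H,A,D,G,E,C,F] q_used=1 → run H
t=24: queue=[A,D,G,E,C,F] q_used=0 → run A
t=25: queue=[A,D,G,E,C,F] q_used=1 → run A
t=26: queue=[D,G,E,C,F] q_used=0 → run D
t=27: queue=[D,G,E,C,F] q_used=1 → run D
t=28: queue=[G,E,C,F,D] q_used=0 → run G
t=29: queue=[E,C,F,D] q_used=0 → run E
t=30: queue=[E,C,F,D] q_used=1 → run E
t=31: queue=[C,F,D] q_used=0 → run C
t=32: queue=[F,D] q_used=0 → run F
t=33: queue=[F,D] q_used=1 → run F
t=34: queue=[D,F] q_used=0 → run D
t=35: queue=[F] q_used=0 → run F
t=36: queue=[F] q_used=1 → run F
t=37: queue=[F] q_used=0 → run F
t=38: (idle)
t=39: (idle)
t=40: (idle)
t=41: (idle)
t=42: (idle)
t=43: (idle)
t=44: (idle)
t=45: (idle)
t=46: (idle)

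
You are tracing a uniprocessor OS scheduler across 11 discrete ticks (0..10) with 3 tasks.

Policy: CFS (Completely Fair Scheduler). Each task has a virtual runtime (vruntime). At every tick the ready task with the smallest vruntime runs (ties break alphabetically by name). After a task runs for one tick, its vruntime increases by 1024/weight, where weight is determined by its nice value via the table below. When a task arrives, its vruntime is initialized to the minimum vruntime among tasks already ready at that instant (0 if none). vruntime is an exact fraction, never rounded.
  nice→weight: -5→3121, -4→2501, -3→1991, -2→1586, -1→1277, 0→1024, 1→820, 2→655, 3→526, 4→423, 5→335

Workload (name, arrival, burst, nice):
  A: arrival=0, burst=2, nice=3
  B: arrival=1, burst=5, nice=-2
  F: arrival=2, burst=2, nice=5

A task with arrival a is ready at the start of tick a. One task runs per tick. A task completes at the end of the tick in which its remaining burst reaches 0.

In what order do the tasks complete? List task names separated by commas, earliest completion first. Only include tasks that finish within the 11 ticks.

t=0: vr[A=0] → run A
t=1: vr[A=512/263 B=512/263] → run A
t=2: vr[B=512/263 F=512/263] → run B
t=3: vr[B=540672/208559 F=512/263] → run F
t=4: vr[B=540672/208559 F=440832/88105] → run B
t=5: vr[B=675328/208559 F=440832/88105] → run B
t=6: vr[B=809984/208559 F=440832/88105] → run B
t=7: vr[B=944640/208559 F=440832/88105] → run B
t=8: vr[F=440832/88105] → run F
t=9: (idle)
t=10: (idle)

completion order = A, B, F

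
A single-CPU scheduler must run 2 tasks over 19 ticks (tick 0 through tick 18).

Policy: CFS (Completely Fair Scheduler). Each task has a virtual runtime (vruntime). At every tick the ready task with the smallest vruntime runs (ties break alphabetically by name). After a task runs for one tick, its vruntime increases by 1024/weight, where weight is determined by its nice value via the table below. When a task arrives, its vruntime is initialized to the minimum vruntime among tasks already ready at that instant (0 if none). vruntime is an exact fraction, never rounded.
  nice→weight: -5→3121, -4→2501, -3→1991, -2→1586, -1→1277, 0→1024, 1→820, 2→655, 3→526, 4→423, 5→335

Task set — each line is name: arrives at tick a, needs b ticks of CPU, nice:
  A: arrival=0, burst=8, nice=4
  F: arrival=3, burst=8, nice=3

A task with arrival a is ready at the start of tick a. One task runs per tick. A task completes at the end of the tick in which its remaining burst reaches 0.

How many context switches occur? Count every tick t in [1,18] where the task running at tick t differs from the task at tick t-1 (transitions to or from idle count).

t=0: vr[A=0] → run A
t=1: vr[A=1024/423] → run A
t=2: vr[A=2048/423] → run A
t=3: vr[A=1024/141 F=1024/141] → run A
t=4: vr[A=4096/423 F=1024/141] → run F
t=5: vr[A=4096/423 F=341504/37083] → run F
t=6: vr[A=4096/423 F=413696/37083] → run A
t=7: vr[A=5120/423 F=413696/37083] → run F
t=8: vr[A=5120/423 F=485888/37083] → run A
t=9: vr[A=2048/141 F=485888/37083] → run F
t=10: vr[A=2048/141 F=558080/37083] → run A
t=11: vr[A=7168/423 F=558080/37083] → run F
t=12: vr[A=7168/423 F=630272/37083] → run A
t=13: vr[F=630272/37083] → run F
t=14: vr[F=702464/37083] → run F
t=15: vr[F=774656/37083] → run F
t=16: (idle)
t=17: (idle)
t=18: (idle)

context switches = 10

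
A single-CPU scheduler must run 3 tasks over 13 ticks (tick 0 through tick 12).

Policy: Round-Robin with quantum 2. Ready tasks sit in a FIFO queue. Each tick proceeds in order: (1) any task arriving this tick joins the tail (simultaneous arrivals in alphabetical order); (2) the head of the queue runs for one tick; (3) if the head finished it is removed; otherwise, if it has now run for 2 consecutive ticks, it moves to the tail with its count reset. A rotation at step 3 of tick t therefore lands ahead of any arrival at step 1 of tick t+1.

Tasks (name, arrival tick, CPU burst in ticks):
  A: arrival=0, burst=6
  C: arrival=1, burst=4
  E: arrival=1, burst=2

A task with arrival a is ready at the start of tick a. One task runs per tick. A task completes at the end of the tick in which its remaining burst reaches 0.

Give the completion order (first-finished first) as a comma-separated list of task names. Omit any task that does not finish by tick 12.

t=0: queue=[A] q_used=0 → run A
t=1: queue=[A,C,E] q_used=1 → run A
t=2: queue=[C,E,A] q_used=0 → run C
t=3: queue=[C,E,A] q_used=1 → run C
t=4: queue=[E,A,C] q_used=0 → run E
t=5: queue=[E,A,C] q_used=1 → run E
t=6: queue=[A,C] q_used=0 → run A
t=7: queue=[A,C] q_used=1 → run A
t=8: queue=[C,A] q_used=0 → run C
t=9: queue=[C,A] q_used=1 → run C
t=10: queue=[A] q_used=0 → run A
t=11: queue=[A] q_used=1 → run A
t=12: (idle)

completion order = E, C, A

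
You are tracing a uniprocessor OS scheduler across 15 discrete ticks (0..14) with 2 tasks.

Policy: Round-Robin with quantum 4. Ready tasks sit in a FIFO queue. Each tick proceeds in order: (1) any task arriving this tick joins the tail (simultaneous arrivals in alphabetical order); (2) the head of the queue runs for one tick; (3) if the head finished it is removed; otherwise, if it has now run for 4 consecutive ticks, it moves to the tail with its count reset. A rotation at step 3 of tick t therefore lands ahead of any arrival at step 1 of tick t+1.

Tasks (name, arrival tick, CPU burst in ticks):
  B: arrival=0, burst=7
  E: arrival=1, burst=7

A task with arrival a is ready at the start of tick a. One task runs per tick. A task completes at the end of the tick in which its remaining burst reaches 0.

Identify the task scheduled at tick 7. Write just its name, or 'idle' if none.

running at tick 7 = E

t=0: queue=[B] q_used=0 → run B
t=1: queue=[B,E] q_used=1 → run B
t=2: queue=[B,E] q_used=2 → run B
t=3: queue=[B,E] q_used=3 → run B
t=4: queue=[E,B] q_used=0 → run E
t=5: queue=[E,B] q_used=1 → run E
t=6: queue=[E,B] q_used=2 → run E
t=7: queue=[E,B] q_used=3 → run E
t=8: queue=[B,E] q_used=0 → run B
t=9: queue=[B,E] q_used=1 → run B
t=10: queue=[B,E] q_used=2 → run B
t=11: queue=[E] q_used=0 → run E
t=12: queue=[E] q_used=1 → run E
t=13: queue=[E] q_used=2 → run E
t=14: (idle)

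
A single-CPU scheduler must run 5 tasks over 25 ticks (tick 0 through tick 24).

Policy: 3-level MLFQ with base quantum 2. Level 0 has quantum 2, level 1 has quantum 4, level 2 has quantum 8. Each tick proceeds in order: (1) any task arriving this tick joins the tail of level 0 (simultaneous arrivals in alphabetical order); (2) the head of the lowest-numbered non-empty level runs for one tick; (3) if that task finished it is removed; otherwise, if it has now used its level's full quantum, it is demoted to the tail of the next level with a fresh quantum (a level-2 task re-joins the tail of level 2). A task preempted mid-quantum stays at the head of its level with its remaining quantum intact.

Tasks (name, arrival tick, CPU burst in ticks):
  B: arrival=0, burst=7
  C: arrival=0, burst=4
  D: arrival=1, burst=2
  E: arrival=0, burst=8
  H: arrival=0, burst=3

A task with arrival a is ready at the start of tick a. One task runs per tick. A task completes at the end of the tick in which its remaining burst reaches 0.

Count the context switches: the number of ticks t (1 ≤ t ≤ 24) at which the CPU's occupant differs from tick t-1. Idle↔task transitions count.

context switches = 11

t=0: L0/L1/L2 = BCEH/-/- → run B
t=1: L0/L1/L2 = BCEHD/-/- → run B
t=2: L0/L1/L2 = CEHD/B/- → run C
t=3: L0/L1/L2 = CEHD/B/- → run C
t=4: L0/L1/L2 = EHD/BC/- → run E
t=5: L0/L1/L2 = EHD/BC/- → run E
t=6: L0/L1/L2 = HD/BCE/- → run H
t=7: L0/L1/L2 = HD/BCE/- → run H
t=8: L0/L1/L2 = D/BCEH/- → run D
t=9: L0/L1/L2 = D/BCEH/- → run D
t=10: L0/L1/L2 = -/BCEH/- → run B
t=11: L0/L1/L2 = -/BCEH/- → run B
t=12: L0/L1/L2 = -/BCEH/- → run B
t=13: L0/L1/L2 = -/BCEH/- → run B
t=14: L0/L1/L2 = -/CEH/B → run C
t=15: L0/L1/L2 = -/CEH/B → run C
t=16: L0/L1/L2 = -/EH/B → run E
t=17: L0/L1/L2 = -/EH/B → run E
t=18: L0/L1/L2 = -/EH/B → run E
t=19: L0/L1/L2 = -/EH/B → run E
t=20: L0/L1/L2 = -/H/BE → run H
t=21: L0/L1/L2 = -/-/BE → run B
t=22: L0/L1/L2 = -/-/E → run E
t=23: L0/L1/L2 = -/-/E → run E
t=24: (idle)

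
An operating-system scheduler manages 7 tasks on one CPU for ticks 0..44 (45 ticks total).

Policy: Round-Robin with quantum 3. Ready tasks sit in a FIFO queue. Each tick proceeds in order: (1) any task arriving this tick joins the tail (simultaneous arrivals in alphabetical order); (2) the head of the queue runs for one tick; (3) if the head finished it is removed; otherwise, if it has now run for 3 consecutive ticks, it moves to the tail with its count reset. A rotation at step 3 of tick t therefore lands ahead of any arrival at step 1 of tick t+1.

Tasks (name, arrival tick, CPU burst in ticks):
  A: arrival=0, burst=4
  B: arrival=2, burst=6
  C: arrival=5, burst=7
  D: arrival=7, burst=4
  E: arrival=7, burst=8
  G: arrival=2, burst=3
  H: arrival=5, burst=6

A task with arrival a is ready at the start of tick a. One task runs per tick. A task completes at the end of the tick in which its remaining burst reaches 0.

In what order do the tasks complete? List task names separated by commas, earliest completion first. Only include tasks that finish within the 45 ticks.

completion order = G, A, B, H, D, C, E

t=0: queue=[A] q_used=0 → run A
t=1: queue=[A] q_used=1 → run A
t=2: queue=[A,B,G] q_used=2 → run A
t=3: queue=[B,G,A] q_used=0 → run B
t=4: queue=[B,G,A] q_used=1 → run B
t=5: queue=[B,G,A,C,H] q_used=2 → run B
t=6: queue=[G,A,C,H,B] q_used=0 → run G
t=7: queue=[G,A,C,H,B,D,E] q_used=1 → run G
t=8: queue=[G,A,C,H,B,D,E] q_used=2 → run G
t=9: queue=[A,C,H,B,D,E] q_used=0 → run A
t=10: queue=[C,H,B,D,E] q_used=0 → run C
t=11: queue=[C,H,B,D,E] q_used=1 → run C
t=12: queue=[C,H,B,D,E] q_used=2 → run C
t=13: queue=[H,B,D,E,C] q_used=0 → run H
t=14: queue=[H,B,D,E,C] q_used=1 → run H
t=15: queue=[H,B,D,E,C] q_used=2 → run H
t=16: queue=[B,D,E,C,H] q_used=0 → run B
t=17: queue=[B,D,E,C,H] q_used=1 → run B
t=18: queue=[B,D,E,C,H] q_used=2 → run B
t=19: queue=[D,E,C,H] q_used=0 → run D
t=20: queue=[D,E,C,H] q_used=1 → run D
t=21: queue=[D,E,C,H] q_used=2 → run D
t=22: queue=[E,C,H,D] q_used=0 → run E
t=23: queue=[E,C,H,D] q_used=1 → run E
t=24: queue=[E,C,H,D] q_used=2 → run E
t=25: queue=[C,H,D,E] q_used=0 → run C
t=26: queue=[C,H,D,E] q_used=1 → run C
t=27: queue=[C,H,D,E] q_used=2 → run C
t=28: queue=[H,D,E,C] q_used=0 → run H
t=29: queue=[H,D,E,C] q_used=1 → run H
t=30: queue=[H,D,E,C] q_used=2 → run H
t=31: queue=[D,E,C] q_used=0 → run D
t=32: queue=[E,C] q_used=0 → run E
t=33: queue=[E,C] q_used=1 → run E
t=34: queue=[E,C] q_used=2 → run E
t=35: queue=[C,E] q_used=0 → run C
t=36: queue=[E] q_used=0 → run E
t=37: queue=[E] q_used=1 → run E
t=38: (idle)
t=39: (idle)
t=40: (idle)
t=41: (idle)
t=42: (idle)
t=43: (idle)
t=44: (idle)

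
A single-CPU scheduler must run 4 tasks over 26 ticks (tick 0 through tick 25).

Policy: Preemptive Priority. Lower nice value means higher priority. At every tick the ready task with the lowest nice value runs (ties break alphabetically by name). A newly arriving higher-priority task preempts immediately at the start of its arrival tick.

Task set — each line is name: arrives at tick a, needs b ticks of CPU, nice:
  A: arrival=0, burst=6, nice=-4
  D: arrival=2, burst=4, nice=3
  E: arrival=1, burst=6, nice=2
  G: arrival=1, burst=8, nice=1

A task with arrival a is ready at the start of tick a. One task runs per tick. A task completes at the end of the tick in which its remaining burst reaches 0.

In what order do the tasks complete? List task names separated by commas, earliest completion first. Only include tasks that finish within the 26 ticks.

completion order = A, G, E, D

t=0: ready={A} → run A
t=1: ready={A,E,G} → run A
t=2: ready={A,D,E,G} → run A
t=3: ready={A,D,E,G} → run A
t=4: ready={A,D,E,G} → run A
t=5: ready={A,D,E,G} → run A
t=6: ready={D,E,G} → run G
t=7: ready={D,E,G} → run G
t=8: ready={D,E,G} → run G
t=9: ready={D,E,G} → run G
t=10: ready={D,E,G} → run G
t=11: ready={D,E,G} → run G
t=12: ready={D,E,G} → run G
t=13: ready={D,E,G} → run G
t=14: ready={D,E} → run E
t=15: ready={D,E} → run E
t=16: ready={D,E} → run E
t=17: ready={D,E} → run E
t=18: ready={D,E} → run E
t=19: ready={D,E} → run E
t=20: ready={D} → run D
t=21: ready={D} → run D
t=22: ready={D} → run D
t=23: ready={D} → run D
t=24: (idle)
t=25: (idle)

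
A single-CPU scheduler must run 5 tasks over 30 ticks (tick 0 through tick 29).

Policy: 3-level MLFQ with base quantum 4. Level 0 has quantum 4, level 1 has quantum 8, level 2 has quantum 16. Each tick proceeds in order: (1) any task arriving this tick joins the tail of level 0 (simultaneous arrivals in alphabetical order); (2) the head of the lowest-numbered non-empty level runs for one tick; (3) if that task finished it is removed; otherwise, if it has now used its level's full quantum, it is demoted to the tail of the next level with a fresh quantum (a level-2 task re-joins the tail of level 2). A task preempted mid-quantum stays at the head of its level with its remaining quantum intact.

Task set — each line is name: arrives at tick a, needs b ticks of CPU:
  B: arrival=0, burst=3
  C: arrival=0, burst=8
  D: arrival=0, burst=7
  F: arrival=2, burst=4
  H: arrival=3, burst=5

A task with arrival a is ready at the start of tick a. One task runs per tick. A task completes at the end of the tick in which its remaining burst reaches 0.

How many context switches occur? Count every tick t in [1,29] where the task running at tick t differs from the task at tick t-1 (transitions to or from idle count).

t=0: L0/L1/L2 = BCD/-/- → run B
t=1: L0/L1/L2 = BCD/-/- → run B
t=2: L0/L1/L2 = BCDF/-/- → run B
t=3: L0/L1/L2 = CDFH/-/- → run C
t=4: L0/L1/L2 = CDFH/-/- → run C
t=5: L0/L1/L2 = CDFH/-/- → run C
t=6: L0/L1/L2 = CDFH/-/- → run C
t=7: L0/L1/L2 = DFH/C/- → run D
t=8: L0/L1/L2 = DFH/C/- → run D
t=9: L0/L1/L2 = DFH/C/- → run D
t=10: L0/L1/L2 = DFH/C/- → run D
t=11: L0/L1/L2 = FH/CD/- → run F
t=12: L0/L1/L2 = FH/CD/- → run F
t=13: L0/L1/L2 = FH/CD/- → run F
t=14: L0/L1/L2 = FH/CD/- → run F
t=15: L0/L1/L2 = H/CD/- → run H
t=16: L0/L1/L2 = H/CD/- → run H
t=17: L0/L1/L2 = H/CD/- → run H
t=18: L0/L1/L2 = H/CD/- → run H
t=19: L0/L1/L2 = -/CDH/- → run C
t=20: L0/L1/L2 = -/CDH/- → run C
t=21: L0/L1/L2 = -/CDH/- → run C
t=22: L0/L1/L2 = -/CDH/- → run C
t=23: L0/L1/L2 = -/DH/- → run D
t=24: L0/L1/L2 = -/DH/- → run D
t=25: L0/L1/L2 = -/DH/- → run D
t=26: L0/L1/L2 = -/H/- → run H
t=27: (idle)
t=28: (idle)
t=29: (idle)

context switches = 8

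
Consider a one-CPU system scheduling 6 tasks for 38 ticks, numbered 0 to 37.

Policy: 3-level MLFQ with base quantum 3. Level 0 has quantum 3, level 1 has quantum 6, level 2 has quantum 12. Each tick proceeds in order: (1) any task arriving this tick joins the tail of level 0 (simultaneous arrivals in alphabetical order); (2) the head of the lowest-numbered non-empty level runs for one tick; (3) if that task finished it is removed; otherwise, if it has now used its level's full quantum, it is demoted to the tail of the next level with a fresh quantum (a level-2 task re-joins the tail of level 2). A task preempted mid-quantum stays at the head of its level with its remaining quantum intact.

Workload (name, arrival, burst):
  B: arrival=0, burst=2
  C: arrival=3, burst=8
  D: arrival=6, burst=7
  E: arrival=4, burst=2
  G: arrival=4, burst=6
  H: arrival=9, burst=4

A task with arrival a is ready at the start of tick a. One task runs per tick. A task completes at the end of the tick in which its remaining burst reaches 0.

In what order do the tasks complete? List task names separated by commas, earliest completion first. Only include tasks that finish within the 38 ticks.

t=0: L0/L1/L2 = B/-/- → run B
t=1: L0/L1/L2 = B/-/- → run B
t=2: (idle)
t=3: L0/L1/L2 = C/-/- → run C
t=4: L0/L1/L2 = CEG/-/- → run C
t=5: L0/L1/L2 = CEG/-/- → run C
t=6: L0/L1/L2 = EGD/C/- → run E
t=7: L0/L1/L2 = EGD/C/- → run E
t=8: L0/L1/L2 = GD/C/- → run G
t=9: L0/L1/L2 = GDH/C/- → run G
t=10: L0/L1/L2 = GDH/C/- → run G
t=11: L0/L1/L2 = DH/CG/- → run D
t=12: L0/L1/L2 = DH/CG/- → run D
t=13: L0/L1/L2 = DH/CG/- → run D
t=14: L0/L1/L2 = H/CGD/- → run H
t=15: L0/L1/L2 = H/CGD/- → run H
t=16: L0/L1/L2 = H/CGD/- → run H
t=17: L0/L1/L2 = -/CGDH/- → run C
t=18: L0/L1/L2 = -/CGDH/- → run C
t=19: L0/L1/L2 = -/CGDH/- → run C
t=20: L0/L1/L2 = -/CGDH/- → run C
t=21: L0/L1/L2 = -/CGDH/- → run C
t=22: L0/L1/L2 = -/GDH/- → run G
t=23: L0/L1/L2 = -/GDH/- → run G
t=24: L0/L1/L2 = -/GDH/- → run G
t=25: L0/L1/L2 = -/DH/- → run D
t=26: L0/L1/L2 = -/DH/- → run D
t=27: L0/L1/L2 = -/DH/- → run D
t=28: L0/L1/L2 = -/DH/- → run D
t=29: L0/L1/L2 = -/H/- → run H
t=30: (idle)
t=31: (idle)
t=32: (idle)
t=33: (idle)
t=34: (idle)
t=35: (idle)
t=36: (idle)
t=37: (idle)

completion order = B, E, C, G, D, H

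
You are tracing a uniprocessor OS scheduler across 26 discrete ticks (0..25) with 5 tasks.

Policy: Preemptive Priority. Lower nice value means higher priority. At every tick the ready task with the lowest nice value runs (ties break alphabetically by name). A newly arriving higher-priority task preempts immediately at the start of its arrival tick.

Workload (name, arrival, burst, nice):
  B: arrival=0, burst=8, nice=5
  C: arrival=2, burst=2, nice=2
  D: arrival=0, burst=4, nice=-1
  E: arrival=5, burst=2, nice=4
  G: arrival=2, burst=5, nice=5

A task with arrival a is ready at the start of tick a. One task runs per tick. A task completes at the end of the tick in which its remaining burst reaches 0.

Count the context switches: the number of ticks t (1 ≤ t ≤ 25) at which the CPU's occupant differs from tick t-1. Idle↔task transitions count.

context switches = 5

t=0: ready={B,D} → run D
t=1: ready={B,D} → run D
t=2: ready={B,C,D,G} → run D
t=3: ready={B,C,D,G} → run D
t=4: ready={B,C,G} → run C
t=5: ready={B,C,E,G} → run C
t=6: ready={B,E,G} → run E
t=7: ready={B,E,G} → run E
t=8: ready={B,G} → run B
t=9: ready={B,G} → run B
t=10: ready={B,G} → run B
t=11: ready={B,G} → run B
t=12: ready={B,G} → run B
t=13: ready={B,G} → run B
t=14: ready={B,G} → run B
t=15: ready={B,G} → run B
t=16: ready={G} → run G
t=17: ready={G} → run G
t=18: ready={G} → run G
t=19: ready={G} → run G
t=20: ready={G} → run G
t=21: (idle)
t=22: (idle)
t=23: (idle)
t=24: (idle)
t=25: (idle)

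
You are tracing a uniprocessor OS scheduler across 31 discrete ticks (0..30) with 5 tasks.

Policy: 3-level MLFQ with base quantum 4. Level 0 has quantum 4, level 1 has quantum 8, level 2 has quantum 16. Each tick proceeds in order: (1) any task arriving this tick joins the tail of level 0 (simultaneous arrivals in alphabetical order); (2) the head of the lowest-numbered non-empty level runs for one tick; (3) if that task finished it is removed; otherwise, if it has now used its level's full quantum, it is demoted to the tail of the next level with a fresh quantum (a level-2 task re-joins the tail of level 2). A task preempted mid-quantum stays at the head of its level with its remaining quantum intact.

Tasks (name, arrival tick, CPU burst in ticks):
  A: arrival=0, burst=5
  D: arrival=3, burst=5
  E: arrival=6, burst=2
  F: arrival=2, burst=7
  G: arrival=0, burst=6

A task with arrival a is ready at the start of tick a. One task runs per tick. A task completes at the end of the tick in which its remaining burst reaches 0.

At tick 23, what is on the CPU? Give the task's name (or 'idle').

t=0: L0/L1/L2 = AG/-/- → run A
t=1: L0/L1/L2 = AG/-/- → run A
t=2: L0/L1/L2 = AGF/-/- → run A
t=3: L0/L1/L2 = AGFD/-/- → run A
t=4: L0/L1/L2 = GFD/A/- → run G
t=5: L0/L1/L2 = GFD/A/- → run G
t=6: L0/L1/L2 = GFDE/A/- → run G
t=7: L0/L1/L2 = GFDE/A/- → run G
t=8: L0/L1/L2 = FDE/AG/- → run F
t=9: L0/L1/L2 = FDE/AG/- → run F
t=10: L0/L1/L2 = FDE/AG/- → run F
t=11: L0/L1/L2 = FDE/AG/- → run F
t=12: L0/L1/L2 = DE/AGF/- → run D
t=13: L0/L1/L2 = DE/AGF/- → run D
t=14: L0/L1/L2 = DE/AGF/- → run D
t=15: L0/L1/L2 = DE/AGF/- → run D
t=16: L0/L1/L2 = E/AGFD/- → run E
t=17: L0/L1/L2 = E/AGFD/- → run E
t=18: L0/L1/L2 = -/AGFD/- → run A
t=19: L0/L1/L2 = -/GFD/- → run G
t=20: L0/L1/L2 = -/GFD/- → run G
t=21: L0/L1/L2 = -/FD/- → run F
t=22: L0/L1/L2 = -/FD/- → run F
t=23: L0/L1/L2 = -/FD/- → run F
t=24: L0/L1/L2 = -/D/- → run D
t=25: (idle)
t=26: (idle)
t=27: (idle)
t=28: (idle)
t=29: (idle)
t=30: (idle)

running at tick 23 = F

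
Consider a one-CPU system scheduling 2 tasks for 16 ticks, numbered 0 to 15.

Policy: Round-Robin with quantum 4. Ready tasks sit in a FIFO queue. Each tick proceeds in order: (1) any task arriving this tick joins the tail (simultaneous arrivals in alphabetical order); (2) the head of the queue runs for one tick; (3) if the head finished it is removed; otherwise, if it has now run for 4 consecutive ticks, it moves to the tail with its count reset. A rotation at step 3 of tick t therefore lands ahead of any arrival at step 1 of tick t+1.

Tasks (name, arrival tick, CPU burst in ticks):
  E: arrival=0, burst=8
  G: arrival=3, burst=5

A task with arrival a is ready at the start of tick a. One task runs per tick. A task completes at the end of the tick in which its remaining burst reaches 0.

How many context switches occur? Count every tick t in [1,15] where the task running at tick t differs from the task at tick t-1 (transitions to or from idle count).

context switches = 4

t=0: queue=[E] q_used=0 → run E
t=1: queue=[E] q_used=1 → run E
t=2: queue=[E] q_used=2 → run E
t=3: queue=[E,G] q_used=3 → run E
t=4: queue=[G,E] q_used=0 → run G
t=5: queue=[G,E] q_used=1 → run G
t=6: queue=[G,E] q_used=2 → run G
t=7: queue=[G,E] q_used=3 → run G
t=8: queue=[E,G] q_used=0 → run E
t=9: queue=[E,G] q_used=1 → run E
t=10: queue=[E,G] q_used=2 → run E
t=11: queue=[E,G] q_used=3 → run E
t=12: queue=[G] q_used=0 → run G
t=13: (idle)
t=14: (idle)
t=15: (idle)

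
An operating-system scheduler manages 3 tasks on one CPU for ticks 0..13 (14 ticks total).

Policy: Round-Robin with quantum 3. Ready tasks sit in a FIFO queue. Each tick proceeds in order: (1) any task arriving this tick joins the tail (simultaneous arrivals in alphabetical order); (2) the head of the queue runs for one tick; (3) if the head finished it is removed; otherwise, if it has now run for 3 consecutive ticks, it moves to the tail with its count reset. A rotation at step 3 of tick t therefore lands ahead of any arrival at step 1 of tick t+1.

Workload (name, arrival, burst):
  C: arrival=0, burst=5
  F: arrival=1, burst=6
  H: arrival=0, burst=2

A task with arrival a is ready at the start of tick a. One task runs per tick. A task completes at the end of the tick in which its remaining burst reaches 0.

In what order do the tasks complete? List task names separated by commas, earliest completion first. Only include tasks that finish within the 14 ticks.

completion order = H, C, F

t=0: queue=[C,H] q_used=0 → run C
t=1: queue=[C,H,F] q_used=1 → run C
t=2: queue=[C,H,F] q_used=2 → run C
t=3: queue=[H,F,C] q_used=0 → run H
t=4: queue=[H,F,C] q_used=1 → run H
t=5: queue=[F,C] q_used=0 → run F
t=6: queue=[F,C] q_used=1 → run F
t=7: queue=[F,C] q_used=2 → run F
t=8: queue=[C,F] q_used=0 → run C
t=9: queue=[C,F] q_used=1 → run C
t=10: queue=[F] q_used=0 → run F
t=11: queue=[F] q_used=1 → run F
t=12: queue=[F] q_used=2 → run F
t=13: (idle)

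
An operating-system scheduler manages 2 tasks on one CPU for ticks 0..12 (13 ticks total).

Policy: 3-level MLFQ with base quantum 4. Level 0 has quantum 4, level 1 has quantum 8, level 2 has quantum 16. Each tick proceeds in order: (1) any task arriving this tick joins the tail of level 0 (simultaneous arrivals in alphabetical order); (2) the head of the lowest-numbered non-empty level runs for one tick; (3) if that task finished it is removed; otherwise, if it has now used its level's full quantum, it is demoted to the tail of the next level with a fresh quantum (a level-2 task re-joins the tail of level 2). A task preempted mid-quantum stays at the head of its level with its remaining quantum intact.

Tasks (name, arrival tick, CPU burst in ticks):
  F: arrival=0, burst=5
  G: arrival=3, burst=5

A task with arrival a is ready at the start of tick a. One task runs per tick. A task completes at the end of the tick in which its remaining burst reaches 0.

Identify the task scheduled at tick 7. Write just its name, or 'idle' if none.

running at tick 7 = G

t=0: L0/L1/L2 = F/-/- → run F
t=1: L0/L1/L2 = F/-/- → run F
t=2: L0/L1/L2 = F/-/- → run F
t=3: L0/L1/L2 = FG/-/- → run F
t=4: L0/L1/L2 = G/F/- → run G
t=5: L0/L1/L2 = G/F/- → run G
t=6: L0/L1/L2 = G/F/- → run G
t=7: L0/L1/L2 = G/F/- → run G
t=8: L0/L1/L2 = -/FG/- → run F
t=9: L0/L1/L2 = -/G/- → run G
t=10: (idle)
t=11: (idle)
t=12: (idle)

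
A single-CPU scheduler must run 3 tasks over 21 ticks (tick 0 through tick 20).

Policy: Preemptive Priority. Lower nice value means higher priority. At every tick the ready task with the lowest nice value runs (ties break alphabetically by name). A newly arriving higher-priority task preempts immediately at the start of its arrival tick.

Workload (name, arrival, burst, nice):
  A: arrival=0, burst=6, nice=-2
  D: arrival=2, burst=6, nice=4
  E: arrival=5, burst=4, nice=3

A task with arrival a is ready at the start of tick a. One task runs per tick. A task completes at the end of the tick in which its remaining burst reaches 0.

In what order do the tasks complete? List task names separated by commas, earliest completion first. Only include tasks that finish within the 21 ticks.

completion order = A, E, D

t=0: ready={A} → run A
t=1: ready={A} → run A
t=2: ready={A,D} → run A
t=3: ready={A,D} → run A
t=4: ready={A,D} → run A
t=5: ready={A,D,E} → run A
t=6: ready={D,E} → run E
t=7: ready={D,E} → run E
t=8: ready={D,E} → run E
t=9: ready={D,E} → run E
t=10: ready={D} → run D
t=11: ready={D} → run D
t=12: ready={D} → run D
t=13: ready={D} → run D
t=14: ready={D} → run D
t=15: ready={D} → run D
t=16: (idle)
t=17: (idle)
t=18: (idle)
t=19: (idle)
t=20: (idle)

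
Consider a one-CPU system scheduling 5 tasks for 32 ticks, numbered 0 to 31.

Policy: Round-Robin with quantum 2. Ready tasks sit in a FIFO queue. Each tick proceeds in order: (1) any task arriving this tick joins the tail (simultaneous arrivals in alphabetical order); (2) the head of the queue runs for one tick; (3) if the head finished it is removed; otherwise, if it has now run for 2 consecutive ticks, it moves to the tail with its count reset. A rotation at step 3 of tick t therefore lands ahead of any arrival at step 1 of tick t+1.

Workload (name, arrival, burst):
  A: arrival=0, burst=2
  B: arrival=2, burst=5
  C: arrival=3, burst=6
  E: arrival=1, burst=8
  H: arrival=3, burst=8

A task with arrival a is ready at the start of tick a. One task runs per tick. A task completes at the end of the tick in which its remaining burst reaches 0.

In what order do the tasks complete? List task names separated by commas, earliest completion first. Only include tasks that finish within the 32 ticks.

t=0: queue=[A] q_used=0 → run A
t=1: queue=[A,E] q_used=1 → run A
t=2: queue=[E,B] q_used=0 → run E
t=3: queue=[E,B,C,H] q_used=1 → run E
t=4: queue=[B,C,H,E] q_used=0 → run B
t=5: queue=[B,C,H,E] q_used=1 → run B
t=6: queue=[C,H,E,B] q_used=0 → run C
t=7: queue=[C,H,E,B] q_used=1 → run C
t=8: queue=[H,E,B,C] q_used=0 → run H
t=9: queue=[H,E,B,C] q_used=1 → run H
t=10: queue=[E,B,C,H] q_used=0 → run E
t=11: queue=[E,B,C,H] q_used=1 → run E
t=12: queue=[B,C,H,E] q_used=0 → run B
t=13: queue=[B,C,H,E] q_used=1 → run B
t=14: queue=[C,H,E,B] q_used=0 → run C
t=15: queue=[C,H,E,B] q_used=1 → run C
t=16: queue=[H,E,B,C] q_used=0 → run H
t=17: queue=[H,E,B,C] q_used=1 → run H
t=18: queue=[E,B,C,H] q_used=0 → run E
t=19: queue=[E,B,C,H] q_used=1 → run E
t=20: queue=[B,C,H,E] q_used=0 → run B
t=21: queue=[C,H,E] q_used=0 → run C
t=22: queue=[C,H,E] q_used=1 → run C
t=23: queue=[H,E] q_used=0 → run H
t=24: queue=[H,E] q_used=1 → run H
t=25: queue=[E,H] q_used=0 → run E
t=26: queue=[E,H] q_used=1 → run E
t=27: queue=[H] q_used=0 → run H
t=28: queue=[H] q_used=1 → run H
t=29: (idle)
t=30: (idle)
t=31: (idle)

completion order = A, B, C, E, H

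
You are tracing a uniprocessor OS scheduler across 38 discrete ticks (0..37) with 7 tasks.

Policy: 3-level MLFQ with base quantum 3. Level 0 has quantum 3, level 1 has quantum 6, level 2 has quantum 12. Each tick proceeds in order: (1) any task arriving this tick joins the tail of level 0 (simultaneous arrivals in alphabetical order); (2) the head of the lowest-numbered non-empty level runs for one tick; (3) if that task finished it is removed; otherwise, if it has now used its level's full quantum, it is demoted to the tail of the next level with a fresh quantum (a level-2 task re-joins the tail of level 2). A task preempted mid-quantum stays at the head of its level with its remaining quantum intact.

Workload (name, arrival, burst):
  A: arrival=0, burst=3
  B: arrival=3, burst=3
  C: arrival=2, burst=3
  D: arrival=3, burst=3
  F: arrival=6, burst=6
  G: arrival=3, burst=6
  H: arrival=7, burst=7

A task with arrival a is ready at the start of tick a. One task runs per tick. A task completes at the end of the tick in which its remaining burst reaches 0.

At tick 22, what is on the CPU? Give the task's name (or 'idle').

t=0: L0/L1/L2 = A/-/- → run A
t=1: L0/L1/L2 = A/-/- → run A
t=2: L0/L1/L2 = AC/-/- → run A
t=3: L0/L1/L2 = CBDG/-/- → run C
t=4: L0/L1/L2 = CBDG/-/- → run C
t=5: L0/L1/L2 = CBDG/-/- → run C
t=6: L0/L1/L2 = BDGF/-/- → run B
t=7: L0/L1/L2 = BDGFH/-/- → run B
t=8: L0/L1/L2 = BDGFH/-/- → run B
t=9: L0/L1/L2 = DGFH/-/- → run D
t=10: L0/L1/L2 = DGFH/-/- → run D
t=11: L0/L1/L2 = DGFH/-/- → run D
t=12: L0/L1/L2 = GFH/-/- → run G
t=13: L0/L1/L2 = GFH/-/- → run G
t=14: L0/L1/L2 = GFH/-/- → run G
t=15: L0/L1/L2 = FH/G/- → run F
t=16: L0/L1/L2 = FH/G/- → run F
t=17: L0/L1/L2 = FH/G/- → run F
t=18: L0/L1/L2 = H/GF/- → run H
t=19: L0/L1/L2 = H/GF/- → run H
t=20: L0/L1/L2 = H/GF/- → run H
t=21: L0/L1/L2 = -/GFH/- → run G
t=22: L0/L1/L2 = -/GFH/- → run G
t=23: L0/L1/L2 = -/GFH/- → run G
t=24: L0/L1/L2 = -/FH/- → run F
t=25: L0/L1/L2 = -/FH/- → run F
t=26: L0/L1/L2 = -/FH/- → run F
t=27: L0/L1/L2 = -/H/- → run H
t=28: L0/L1/L2 = -/H/- → run H
t=29: L0/L1/L2 = -/H/- → run H
t=30: L0/L1/L2 = -/H/- → run H
t=31: (idle)
t=32: (idle)
t=33: (idle)
t=34: (idle)
t=35: (idle)
t=36: (idle)
t=37: (idle)

running at tick 22 = G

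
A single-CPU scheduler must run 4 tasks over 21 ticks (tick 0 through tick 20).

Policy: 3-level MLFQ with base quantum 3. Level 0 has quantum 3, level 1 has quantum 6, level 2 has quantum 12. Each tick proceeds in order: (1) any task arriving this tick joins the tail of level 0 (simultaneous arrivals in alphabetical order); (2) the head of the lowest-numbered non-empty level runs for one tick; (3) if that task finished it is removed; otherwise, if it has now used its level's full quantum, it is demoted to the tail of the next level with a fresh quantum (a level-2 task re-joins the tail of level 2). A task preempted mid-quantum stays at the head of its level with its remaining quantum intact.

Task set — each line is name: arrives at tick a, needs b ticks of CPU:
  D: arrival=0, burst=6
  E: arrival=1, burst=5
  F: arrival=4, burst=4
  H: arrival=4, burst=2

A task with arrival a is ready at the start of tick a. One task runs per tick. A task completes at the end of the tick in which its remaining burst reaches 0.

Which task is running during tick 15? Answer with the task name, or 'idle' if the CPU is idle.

running at tick 15 = E

t=0: L0/L1/L2 = D/-/- → run D
t=1: L0/L1/L2 = DE/-/- → run D
t=2: L0/L1/L2 = DE/-/- → run D
t=3: L0/L1/L2 = E/D/- → run E
t=4: L0/L1/L2 = EFH/D/- → run E
t=5: L0/L1/L2 = EFH/D/- → run E
t=6: L0/L1/L2 = FH/DE/- → run F
t=7: L0/L1/L2 = FH/DE/- → run F
t=8: L0/L1/L2 = FH/DE/- → run F
t=9: L0/L1/L2 = H/DEF/- → run H
t=10: L0/L1/L2 = H/DEF/- → run H
t=11: L0/L1/L2 = -/DEF/- → run D
t=12: L0/L1/L2 = -/DEF/- → run D
t=13: L0/L1/L2 = -/DEF/- → run D
t=14: L0/L1/L2 = -/EF/- → run E
t=15: L0/L1/L2 = -/EF/- → run E
t=16: L0/L1/L2 = -/F/- → run F
t=17: (idle)
t=18: (idle)
t=19: (idle)
t=20: (idle)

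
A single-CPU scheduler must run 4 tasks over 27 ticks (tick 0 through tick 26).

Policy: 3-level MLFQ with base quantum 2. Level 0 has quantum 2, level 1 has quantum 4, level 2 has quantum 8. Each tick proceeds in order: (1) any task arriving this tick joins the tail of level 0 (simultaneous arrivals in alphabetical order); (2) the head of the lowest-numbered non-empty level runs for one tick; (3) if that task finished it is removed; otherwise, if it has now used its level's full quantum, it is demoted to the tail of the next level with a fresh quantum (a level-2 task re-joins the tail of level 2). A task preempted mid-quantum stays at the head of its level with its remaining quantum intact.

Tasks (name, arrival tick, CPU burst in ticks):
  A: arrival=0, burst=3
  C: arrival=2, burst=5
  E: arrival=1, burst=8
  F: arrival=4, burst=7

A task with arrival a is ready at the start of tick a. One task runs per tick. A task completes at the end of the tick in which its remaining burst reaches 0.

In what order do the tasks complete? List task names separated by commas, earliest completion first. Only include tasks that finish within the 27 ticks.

t=0: L0/L1/L2 = A/-/- → run A
t=1: L0/L1/L2 = AE/-/- → run A
t=2: L0/L1/L2 = EC/A/- → run E
t=3: L0/L1/L2 = EC/A/- → run E
t=4: L0/L1/L2 = CF/AE/- → run C
t=5: L0/L1/L2 = CF/AE/- → run C
t=6: L0/L1/L2 = F/AEC/- → run F
t=7: L0/L1/L2 = F/AEC/- → run F
t=8: L0/L1/L2 = -/AECF/- → run A
t=9: L0/L1/L2 = -/ECF/- → run E
t=10: L0/L1/L2 = -/ECF/- → run E
t=11: L0/L1/L2 = -/ECF/- → run E
t=12: L0/L1/L2 = -/ECF/- → run E
t=13: L0/L1/L2 = -/CF/E → run C
t=14: L0/L1/L2 = -/CF/E → run C
t=15: L0/L1/L2 = -/CF/E → run C
t=16: L0/L1/L2 = -/F/E → run F
t=17: L0/L1/L2 = -/F/E → run F
t=18: L0/L1/L2 = -/F/E → run F
t=19: L0/L1/L2 = -/F/E → run F
t=20: L0/L1/L2 = -/-/EF → run E
t=21: L0/L1/L2 = -/-/EF → run E
t=22: L0/L1/L2 = -/-/F → run F
t=23: (idle)
t=24: (idle)
t=25: (idle)
t=26: (idle)

completion order = A, C, E, F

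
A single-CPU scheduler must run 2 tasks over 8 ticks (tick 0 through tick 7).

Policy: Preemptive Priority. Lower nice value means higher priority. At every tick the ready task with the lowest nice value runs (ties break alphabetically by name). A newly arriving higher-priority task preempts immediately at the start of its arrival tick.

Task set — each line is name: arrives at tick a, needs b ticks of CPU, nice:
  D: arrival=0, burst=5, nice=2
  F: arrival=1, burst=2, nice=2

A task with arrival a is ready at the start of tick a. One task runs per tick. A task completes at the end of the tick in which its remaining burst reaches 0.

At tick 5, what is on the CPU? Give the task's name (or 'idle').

t=0: ready={D} → run D
t=1: ready={D,F} → run D
t=2: ready={D,F} → run D
t=3: ready={D,F} → run D
t=4: ready={D,F} → run D
t=5: ready={F} → run F
t=6: ready={F} → run F
t=7: (idle)

running at tick 5 = F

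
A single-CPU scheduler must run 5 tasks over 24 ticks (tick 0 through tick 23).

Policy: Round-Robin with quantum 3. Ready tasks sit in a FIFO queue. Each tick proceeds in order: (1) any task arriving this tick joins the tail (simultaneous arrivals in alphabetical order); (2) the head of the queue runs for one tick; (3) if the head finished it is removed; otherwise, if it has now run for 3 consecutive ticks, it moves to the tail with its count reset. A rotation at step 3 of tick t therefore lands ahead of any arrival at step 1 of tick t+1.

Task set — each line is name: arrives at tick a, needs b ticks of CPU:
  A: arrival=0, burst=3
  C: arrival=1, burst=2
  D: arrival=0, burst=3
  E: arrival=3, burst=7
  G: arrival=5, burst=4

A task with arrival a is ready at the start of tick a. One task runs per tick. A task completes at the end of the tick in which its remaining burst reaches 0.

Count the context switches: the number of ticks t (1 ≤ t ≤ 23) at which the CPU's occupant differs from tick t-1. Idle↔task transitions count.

t=0: queue=[A,D] q_used=0 → run A
t=1: queue=[A,D,C] q_used=1 → run A
t=2: queue=[A,D,C] q_used=2 → run A
t=3: queue=[D,C,E] q_used=0 → run D
t=4: queue=[D,C,E] q_used=1 → run D
t=5: queue=[D,C,E,G] q_used=2 → run D
t=6: queue=[C,E,G] q_used=0 → run C
t=7: queue=[C,E,G] q_used=1 → run C
t=8: queue=[E,G] q_used=0 → run E
t=9: queue=[E,G] q_used=1 → run E
t=10: queue=[E,G] q_used=2 → run E
t=11: queue=[G,E] q_used=0 → run G
t=12: queue=[G,E] q_used=1 → run G
t=13: queue=[G,E] q_used=2 → run G
t=14: queue=[E,G] q_used=0 → run E
t=15: queue=[E,G] q_used=1 → run E
t=16: queue=[E,G] q_used=2 → run E
t=17: queue=[G,E] q_used=0 → run G
t=18: queue=[E] q_used=0 → run E
t=19: (idle)
t=20: (idle)
t=21: (idle)
t=22: (idle)
t=23: (idle)

context switches = 8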